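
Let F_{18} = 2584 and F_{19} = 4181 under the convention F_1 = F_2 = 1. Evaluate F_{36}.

14930352

By the doubling identity F_{2k} = F_k(2F_{k+1} − F_k): F_{36} = 2584·(2·4181 − 2584) = 2584·5778 = 14930352.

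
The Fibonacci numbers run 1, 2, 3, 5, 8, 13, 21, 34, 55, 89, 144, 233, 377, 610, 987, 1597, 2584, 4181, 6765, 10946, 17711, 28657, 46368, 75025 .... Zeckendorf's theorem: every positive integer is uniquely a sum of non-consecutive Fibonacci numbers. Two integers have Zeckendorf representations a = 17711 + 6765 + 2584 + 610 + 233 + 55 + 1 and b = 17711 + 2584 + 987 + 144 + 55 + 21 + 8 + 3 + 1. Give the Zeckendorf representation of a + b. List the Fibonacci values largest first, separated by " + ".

46368 + 2584 + 377 + 144

The two numbers are 27959 and 21514, so their sum is 49473.
Greedily peel off the largest Fibonacci term at each step:
take 46368 (≤ 49473); 49473 − 46368 = 3105
take 2584 (≤ 3105); 3105 − 2584 = 521
take 377 (≤ 521); 521 − 377 = 144
take 144 (≤ 144); 144 − 144 = 0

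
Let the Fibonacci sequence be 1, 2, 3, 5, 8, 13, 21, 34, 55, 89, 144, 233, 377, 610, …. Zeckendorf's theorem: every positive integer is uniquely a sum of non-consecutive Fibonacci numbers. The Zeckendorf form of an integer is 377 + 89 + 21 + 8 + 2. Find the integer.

497

377 + 89 + 21 + 8 + 2 = 497.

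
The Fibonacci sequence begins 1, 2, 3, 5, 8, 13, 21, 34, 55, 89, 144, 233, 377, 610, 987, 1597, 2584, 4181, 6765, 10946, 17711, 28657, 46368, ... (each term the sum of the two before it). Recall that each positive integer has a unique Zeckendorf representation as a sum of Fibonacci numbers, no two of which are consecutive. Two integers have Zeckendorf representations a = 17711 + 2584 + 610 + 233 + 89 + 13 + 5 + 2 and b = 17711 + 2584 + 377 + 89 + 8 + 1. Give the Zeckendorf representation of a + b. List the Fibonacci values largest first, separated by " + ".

28657 + 10946 + 1597 + 610 + 144 + 55 + 8

The two numbers are 21247 and 20770, so their sum is 42017.
take 28657 (≤ 42017); 42017 − 28657 = 13360
take 10946 (≤ 13360); 13360 − 10946 = 2414
take 1597 (≤ 2414); 2414 − 1597 = 817
take 610 (≤ 817); 817 − 610 = 207
take 144 (≤ 207); 207 − 144 = 63
take 55 (≤ 63); 63 − 55 = 8
take 8 (≤ 8); 8 − 8 = 0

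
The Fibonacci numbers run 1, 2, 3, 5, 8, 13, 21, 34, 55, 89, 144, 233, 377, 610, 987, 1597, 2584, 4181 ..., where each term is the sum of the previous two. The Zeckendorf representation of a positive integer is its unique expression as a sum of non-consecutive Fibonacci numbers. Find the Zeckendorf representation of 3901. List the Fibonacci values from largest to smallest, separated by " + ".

2584 ≤ 3901 < 4181, so take 2584; remainder 1317
987 ≤ 1317 < 1597, so take 987; remainder 330
233 ≤ 330 < 377, so take 233; remainder 97
89 ≤ 97 < 144, so take 89; remainder 8
8 ≤ 8 < 13, so take 8; remainder 0
So 3901 = 2584 + 987 + 233 + 89 + 8, with no two terms consecutive in the sequence.

2584 + 987 + 233 + 89 + 8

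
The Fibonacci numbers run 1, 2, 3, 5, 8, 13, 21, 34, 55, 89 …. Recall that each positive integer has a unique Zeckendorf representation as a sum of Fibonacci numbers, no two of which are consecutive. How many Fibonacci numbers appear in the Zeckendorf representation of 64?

3

64 − 55 = 9
9 − 8 = 1
1 − 1 = 0
64 = 55 + 8 + 1, which has 3 terms.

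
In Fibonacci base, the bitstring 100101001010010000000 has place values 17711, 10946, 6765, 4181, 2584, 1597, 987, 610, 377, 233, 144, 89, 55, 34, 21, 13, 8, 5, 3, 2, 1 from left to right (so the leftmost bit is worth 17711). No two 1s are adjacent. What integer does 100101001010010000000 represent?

24044

Summing the place values of the 1 bits: 17711 + 4181 + 1597 + 377 + 144 + 34 = 24044.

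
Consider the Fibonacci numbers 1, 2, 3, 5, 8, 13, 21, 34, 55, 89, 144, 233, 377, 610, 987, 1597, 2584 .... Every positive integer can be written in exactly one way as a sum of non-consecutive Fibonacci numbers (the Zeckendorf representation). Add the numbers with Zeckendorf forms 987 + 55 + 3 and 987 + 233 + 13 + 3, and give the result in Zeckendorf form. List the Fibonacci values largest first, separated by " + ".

The two numbers are 1045 and 1236, so their sum is 2281.
Greedy algorithm:
largest Fibonacci ≤ 2281 is 1597; 2281 − 1597 = 684
largest Fibonacci ≤ 684 is 610; 684 − 610 = 74
largest Fibonacci ≤ 74 is 55; 74 − 55 = 19
largest Fibonacci ≤ 19 is 13; 19 − 13 = 6
largest Fibonacci ≤ 6 is 5; 6 − 5 = 1
largest Fibonacci ≤ 1 is 1; 1 − 1 = 0

1597 + 610 + 55 + 13 + 5 + 1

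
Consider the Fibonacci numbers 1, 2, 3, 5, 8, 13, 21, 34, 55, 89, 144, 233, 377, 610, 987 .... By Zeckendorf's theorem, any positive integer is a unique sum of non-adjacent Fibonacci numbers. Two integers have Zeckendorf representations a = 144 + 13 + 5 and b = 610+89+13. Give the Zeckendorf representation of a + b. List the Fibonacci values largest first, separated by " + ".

The two numbers are 162 and 712, so their sum is 874.
Greedily peel off the largest Fibonacci term at each step:
874 − 610 = 264
264 − 233 = 31
31 − 21 = 10
10 − 8 = 2
2 − 2 = 0

610 + 233 + 21 + 8 + 2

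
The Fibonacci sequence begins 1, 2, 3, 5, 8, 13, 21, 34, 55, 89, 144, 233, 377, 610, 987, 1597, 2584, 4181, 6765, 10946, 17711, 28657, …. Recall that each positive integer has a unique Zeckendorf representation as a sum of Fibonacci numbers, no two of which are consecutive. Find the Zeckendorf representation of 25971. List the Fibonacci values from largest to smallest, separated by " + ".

17711 + 6765 + 987 + 377 + 89 + 34 + 8

subtract 17711 from 25971: 8260 remains
subtract 6765 from 8260: 1495 remains
subtract 987 from 1495: 508 remains
subtract 377 from 508: 131 remains
subtract 89 from 131: 42 remains
subtract 34 from 42: 8 remains
subtract 8 from 8: 0 remains
So 25971 = 17711 + 6765 + 987 + 377 + 89 + 34 + 8, with no two terms consecutive in the sequence.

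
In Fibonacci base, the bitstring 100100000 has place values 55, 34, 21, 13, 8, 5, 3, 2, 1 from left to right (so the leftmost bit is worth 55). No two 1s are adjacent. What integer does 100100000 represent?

Summing the place values of the 1 bits: 55 + 13 = 68.

68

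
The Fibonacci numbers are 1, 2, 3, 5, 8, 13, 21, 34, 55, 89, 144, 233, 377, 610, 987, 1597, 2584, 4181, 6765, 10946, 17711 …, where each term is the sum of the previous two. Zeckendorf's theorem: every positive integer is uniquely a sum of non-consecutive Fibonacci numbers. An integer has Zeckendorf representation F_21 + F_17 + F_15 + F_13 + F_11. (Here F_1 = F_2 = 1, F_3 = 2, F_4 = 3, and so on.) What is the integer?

13475

F_21 + F_17 + F_15 + F_13 + F_11 = 10946 + 1597 + 610 + 233 + 89 = 13475.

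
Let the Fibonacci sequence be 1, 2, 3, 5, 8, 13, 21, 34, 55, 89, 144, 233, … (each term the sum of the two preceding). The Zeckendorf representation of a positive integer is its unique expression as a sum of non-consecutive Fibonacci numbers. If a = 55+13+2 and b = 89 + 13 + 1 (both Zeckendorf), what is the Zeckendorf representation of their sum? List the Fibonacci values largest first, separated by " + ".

The two numbers are 70 and 103, so their sum is 173.
Greedily peel off the largest Fibonacci term at each step:
subtract 144 from 173: 29 remains
subtract 21 from 29: 8 remains
subtract 8 from 8: 0 remains

144 + 21 + 8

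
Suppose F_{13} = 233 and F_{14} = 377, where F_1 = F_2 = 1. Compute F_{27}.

196418

By F_{2k+1} = F_k² + F_{k+1}²: F_{27} = 233² + 377² = 54289 + 142129 = 196418.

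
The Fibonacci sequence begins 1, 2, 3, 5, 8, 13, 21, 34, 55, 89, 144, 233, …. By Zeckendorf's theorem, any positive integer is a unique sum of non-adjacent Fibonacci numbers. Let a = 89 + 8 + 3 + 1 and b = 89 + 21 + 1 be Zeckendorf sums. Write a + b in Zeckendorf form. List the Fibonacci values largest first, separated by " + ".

144 + 55 + 13

The two numbers are 101 and 111, so their sum is 212.
take 144 (≤ 212); 212 − 144 = 68
take 55 (≤ 68); 68 − 55 = 13
take 13 (≤ 13); 13 − 13 = 0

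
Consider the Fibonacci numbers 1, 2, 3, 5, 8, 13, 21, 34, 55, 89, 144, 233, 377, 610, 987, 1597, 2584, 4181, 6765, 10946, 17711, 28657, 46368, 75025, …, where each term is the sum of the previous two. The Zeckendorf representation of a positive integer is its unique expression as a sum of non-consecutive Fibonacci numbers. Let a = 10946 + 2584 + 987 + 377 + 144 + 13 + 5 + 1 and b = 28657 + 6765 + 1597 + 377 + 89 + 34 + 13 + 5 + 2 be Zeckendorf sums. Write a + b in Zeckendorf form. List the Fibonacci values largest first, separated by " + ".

The two numbers are 15057 and 37539, so their sum is 52596.
take 46368 (≤ 52596); 52596 − 46368 = 6228
take 4181 (≤ 6228); 6228 − 4181 = 2047
take 1597 (≤ 2047); 2047 − 1597 = 450
take 377 (≤ 450); 450 − 377 = 73
take 55 (≤ 73); 73 − 55 = 18
take 13 (≤ 18); 18 − 13 = 5
take 5 (≤ 5); 5 − 5 = 0

46368 + 4181 + 1597 + 377 + 55 + 13 + 5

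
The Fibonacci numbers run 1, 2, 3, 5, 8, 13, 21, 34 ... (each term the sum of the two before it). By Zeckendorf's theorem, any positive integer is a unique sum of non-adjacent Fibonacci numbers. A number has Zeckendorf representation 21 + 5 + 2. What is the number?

21 + 5 + 2 = 28.

28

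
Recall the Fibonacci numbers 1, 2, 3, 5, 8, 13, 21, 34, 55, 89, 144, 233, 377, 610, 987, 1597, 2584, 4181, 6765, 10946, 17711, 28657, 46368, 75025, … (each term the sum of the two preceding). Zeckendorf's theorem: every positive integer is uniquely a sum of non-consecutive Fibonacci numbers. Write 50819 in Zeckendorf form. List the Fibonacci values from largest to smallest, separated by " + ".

50819 − 46368 = 4451
4451 − 4181 = 270
270 − 233 = 37
37 − 34 = 3
3 − 3 = 0
So 50819 = 46368 + 4181 + 233 + 34 + 3, with no two terms consecutive in the sequence.

46368 + 4181 + 233 + 34 + 3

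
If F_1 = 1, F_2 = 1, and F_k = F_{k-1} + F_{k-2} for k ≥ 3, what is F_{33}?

Iterating the recurrence up to F_{27} = 196418 and F_{26} = 121393:
F_{28} = F_{27} + F_{26} = 196418 + 121393 = 317811
F_{29} = F_{28} + F_{27} = 317811 + 196418 = 514229
F_{30} = F_{29} + F_{28} = 514229 + 317811 = 832040
F_{31} = F_{30} + F_{29} = 832040 + 514229 = 1346269
F_{32} = F_{31} + F_{30} = 1346269 + 832040 = 2178309
F_{33} = F_{32} + F_{31} = 2178309 + 1346269 = 3524578

3524578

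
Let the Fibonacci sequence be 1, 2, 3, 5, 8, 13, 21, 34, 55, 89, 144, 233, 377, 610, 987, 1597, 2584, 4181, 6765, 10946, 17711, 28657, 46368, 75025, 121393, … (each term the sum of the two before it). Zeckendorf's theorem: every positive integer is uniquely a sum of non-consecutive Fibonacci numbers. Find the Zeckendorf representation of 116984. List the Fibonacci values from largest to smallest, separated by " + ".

75025 + 28657 + 10946 + 1597 + 610 + 144 + 5

take 75025 (≤ 116984); 116984 − 75025 = 41959
take 28657 (≤ 41959); 41959 − 28657 = 13302
take 10946 (≤ 13302); 13302 − 10946 = 2356
take 1597 (≤ 2356); 2356 − 1597 = 759
take 610 (≤ 759); 759 − 610 = 149
take 144 (≤ 149); 149 − 144 = 5
take 5 (≤ 5); 5 − 5 = 0
So 116984 = 75025 + 28657 + 10946 + 1597 + 610 + 144 + 5, with no two terms consecutive in the sequence.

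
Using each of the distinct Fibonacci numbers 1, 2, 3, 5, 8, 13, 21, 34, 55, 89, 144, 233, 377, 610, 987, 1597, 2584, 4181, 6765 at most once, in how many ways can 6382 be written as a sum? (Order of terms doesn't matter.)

Starting from the Zeckendorf form and repeatedly splitting a term F_k into F_{k−1} + F_{k−2} (when neither is already used) reaches every representation.
6382 = 4181+1597+377+144+55+21+5+2 = 4181+1597+377+144+55+13+8+5+2 = 4181+987+610+377+144+55+21+5+2 = … (12 more), for 15 in all.

15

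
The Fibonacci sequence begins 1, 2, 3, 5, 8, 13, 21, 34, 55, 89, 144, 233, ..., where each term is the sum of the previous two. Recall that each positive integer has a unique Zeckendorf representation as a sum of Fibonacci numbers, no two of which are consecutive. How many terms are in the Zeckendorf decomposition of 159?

Greedily peel off the largest Fibonacci term at each step:
subtract 144 from 159: 15 remains
subtract 13 from 15: 2 remains
subtract 2 from 2: 0 remains
159 = 144 + 13 + 2, which has 3 terms.

3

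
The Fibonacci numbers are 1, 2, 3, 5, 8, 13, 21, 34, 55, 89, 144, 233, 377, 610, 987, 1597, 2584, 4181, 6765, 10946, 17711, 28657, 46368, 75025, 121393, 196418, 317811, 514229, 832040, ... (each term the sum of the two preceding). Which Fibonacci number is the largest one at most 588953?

514229

514229 ≤ 588953 < 832040, so the largest Fibonacci number not exceeding 588953 is 514229.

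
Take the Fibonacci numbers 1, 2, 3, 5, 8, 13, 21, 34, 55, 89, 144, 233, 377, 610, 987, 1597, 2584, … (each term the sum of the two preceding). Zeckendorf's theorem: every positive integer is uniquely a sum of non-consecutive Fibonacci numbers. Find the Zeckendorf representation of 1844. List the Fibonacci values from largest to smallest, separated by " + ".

subtract 1597 from 1844: 247 remains
subtract 233 from 247: 14 remains
subtract 13 from 14: 1 remains
subtract 1 from 1: 0 remains
So 1844 = 1597 + 233 + 13 + 1, with no two terms consecutive in the sequence.

1597 + 233 + 13 + 1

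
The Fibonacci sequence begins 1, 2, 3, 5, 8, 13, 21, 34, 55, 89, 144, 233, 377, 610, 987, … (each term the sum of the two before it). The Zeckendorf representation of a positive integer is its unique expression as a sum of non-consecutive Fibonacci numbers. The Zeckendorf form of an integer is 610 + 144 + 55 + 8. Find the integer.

610 + 144 + 55 + 8 = 817.

817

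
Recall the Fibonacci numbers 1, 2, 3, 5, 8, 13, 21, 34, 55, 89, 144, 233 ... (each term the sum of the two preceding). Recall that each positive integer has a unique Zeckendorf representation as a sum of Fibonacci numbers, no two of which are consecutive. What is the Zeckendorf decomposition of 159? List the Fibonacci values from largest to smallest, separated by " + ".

144 + 13 + 2

Greedily peel off the largest Fibonacci term at each step:
subtract 144 from 159: 15 remains
subtract 13 from 15: 2 remains
subtract 2 from 2: 0 remains
So 159 = 144 + 13 + 2, with no two terms consecutive in the sequence.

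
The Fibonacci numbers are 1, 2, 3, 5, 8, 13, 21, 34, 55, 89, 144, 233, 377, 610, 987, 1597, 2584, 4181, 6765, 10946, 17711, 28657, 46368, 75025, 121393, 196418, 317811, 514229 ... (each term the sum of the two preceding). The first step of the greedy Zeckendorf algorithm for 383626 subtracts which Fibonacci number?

317811 ≤ 383626 < 514229, so the largest Fibonacci number not exceeding 383626 is 317811.

317811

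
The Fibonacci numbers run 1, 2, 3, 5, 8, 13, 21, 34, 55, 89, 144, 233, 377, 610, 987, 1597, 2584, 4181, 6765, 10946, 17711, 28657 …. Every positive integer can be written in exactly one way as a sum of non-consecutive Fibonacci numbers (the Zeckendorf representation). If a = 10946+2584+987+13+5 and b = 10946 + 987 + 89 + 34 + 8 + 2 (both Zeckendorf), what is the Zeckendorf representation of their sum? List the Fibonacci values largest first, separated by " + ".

The two numbers are 14535 and 12066, so their sum is 26601.
Greedily peel off the largest Fibonacci term at each step:
26601 − 17711 = 8890
8890 − 6765 = 2125
2125 − 1597 = 528
528 − 377 = 151
151 − 144 = 7
7 − 5 = 2
2 − 2 = 0

17711 + 6765 + 1597 + 377 + 144 + 5 + 2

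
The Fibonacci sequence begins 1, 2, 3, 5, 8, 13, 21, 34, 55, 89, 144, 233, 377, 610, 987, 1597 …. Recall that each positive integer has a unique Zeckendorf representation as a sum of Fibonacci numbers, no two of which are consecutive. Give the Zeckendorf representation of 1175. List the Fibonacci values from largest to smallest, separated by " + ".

take 987 (≤ 1175); 1175 − 987 = 188
take 144 (≤ 188); 188 − 144 = 44
take 34 (≤ 44); 44 − 34 = 10
take 8 (≤ 10); 10 − 8 = 2
take 2 (≤ 2); 2 − 2 = 0
So 1175 = 987 + 144 + 34 + 8 + 2, with no two terms consecutive in the sequence.

987 + 144 + 34 + 8 + 2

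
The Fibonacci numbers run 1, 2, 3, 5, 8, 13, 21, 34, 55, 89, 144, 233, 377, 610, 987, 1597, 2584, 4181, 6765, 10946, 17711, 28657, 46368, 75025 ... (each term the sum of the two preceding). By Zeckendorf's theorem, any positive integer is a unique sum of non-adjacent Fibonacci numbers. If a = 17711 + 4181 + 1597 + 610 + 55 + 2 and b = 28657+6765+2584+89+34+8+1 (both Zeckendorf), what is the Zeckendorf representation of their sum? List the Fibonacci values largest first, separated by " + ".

46368 + 10946 + 4181 + 610 + 144 + 34 + 8 + 3

The two numbers are 24156 and 38138, so their sum is 62294.
Repeatedly subtract the largest Fibonacci number that fits:
take 46368 (≤ 62294); 62294 − 46368 = 15926
take 10946 (≤ 15926); 15926 − 10946 = 4980
take 4181 (≤ 4980); 4980 − 4181 = 799
take 610 (≤ 799); 799 − 610 = 189
take 144 (≤ 189); 189 − 144 = 45
take 34 (≤ 45); 45 − 34 = 11
take 8 (≤ 11); 11 − 8 = 3
take 3 (≤ 3); 3 − 3 = 0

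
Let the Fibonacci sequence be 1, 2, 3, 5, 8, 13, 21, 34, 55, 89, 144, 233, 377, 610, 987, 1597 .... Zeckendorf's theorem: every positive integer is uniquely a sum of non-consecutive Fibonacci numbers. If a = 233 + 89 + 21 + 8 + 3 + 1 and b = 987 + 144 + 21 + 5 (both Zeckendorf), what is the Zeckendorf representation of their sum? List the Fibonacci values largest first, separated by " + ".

987 + 377 + 144 + 3 + 1

The two numbers are 355 and 1157, so their sum is 1512.
1512 − 987 = 525
525 − 377 = 148
148 − 144 = 4
4 − 3 = 1
1 − 1 = 0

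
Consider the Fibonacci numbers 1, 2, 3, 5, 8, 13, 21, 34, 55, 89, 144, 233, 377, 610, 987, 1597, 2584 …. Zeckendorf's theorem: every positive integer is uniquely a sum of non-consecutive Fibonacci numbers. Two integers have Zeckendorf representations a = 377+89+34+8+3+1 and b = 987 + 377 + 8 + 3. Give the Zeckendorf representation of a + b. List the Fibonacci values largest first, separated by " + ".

1597 + 233 + 55 + 2

The two numbers are 512 and 1375, so their sum is 1887.
1887: greatest Fibonacci not exceeding it is 1597, leaving 290
290: greatest Fibonacci not exceeding it is 233, leaving 57
57: greatest Fibonacci not exceeding it is 55, leaving 2
2: greatest Fibonacci not exceeding it is 2, leaving 0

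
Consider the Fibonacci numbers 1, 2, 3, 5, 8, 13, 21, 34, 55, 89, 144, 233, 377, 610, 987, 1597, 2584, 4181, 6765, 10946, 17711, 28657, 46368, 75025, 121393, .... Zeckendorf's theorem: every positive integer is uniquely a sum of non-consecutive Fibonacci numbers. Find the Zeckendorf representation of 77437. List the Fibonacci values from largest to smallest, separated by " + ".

75025 + 1597 + 610 + 144 + 55 + 5 + 1

Repeatedly subtract the largest Fibonacci number that fits:
77437 − 75025 = 2412
2412 − 1597 = 815
815 − 610 = 205
205 − 144 = 61
61 − 55 = 6
6 − 5 = 1
1 − 1 = 0
So 77437 = 75025 + 1597 + 610 + 144 + 55 + 5 + 1, with no two terms consecutive in the sequence.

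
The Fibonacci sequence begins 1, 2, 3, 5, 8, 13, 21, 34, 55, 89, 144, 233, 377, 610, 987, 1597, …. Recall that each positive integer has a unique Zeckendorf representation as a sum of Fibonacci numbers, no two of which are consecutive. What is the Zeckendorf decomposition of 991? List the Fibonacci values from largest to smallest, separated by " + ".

largest Fibonacci ≤ 991 is 987; 991 − 987 = 4
largest Fibonacci ≤ 4 is 3; 4 − 3 = 1
largest Fibonacci ≤ 1 is 1; 1 − 1 = 0
So 991 = 987 + 3 + 1, with no two terms consecutive in the sequence.

987 + 3 + 1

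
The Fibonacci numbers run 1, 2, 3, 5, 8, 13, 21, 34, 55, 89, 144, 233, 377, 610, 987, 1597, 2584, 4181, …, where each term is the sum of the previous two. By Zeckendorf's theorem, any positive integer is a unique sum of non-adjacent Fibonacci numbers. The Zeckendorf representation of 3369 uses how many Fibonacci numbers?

6

3369 − 2584 = 785
785 − 610 = 175
175 − 144 = 31
31 − 21 = 10
10 − 8 = 2
2 − 2 = 0
3369 = 2584 + 610 + 144 + 21 + 8 + 2, which has 6 terms.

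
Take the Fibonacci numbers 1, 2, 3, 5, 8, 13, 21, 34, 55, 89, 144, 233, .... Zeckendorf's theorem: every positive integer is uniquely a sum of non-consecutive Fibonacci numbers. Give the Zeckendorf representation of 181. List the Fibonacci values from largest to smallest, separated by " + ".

144 + 34 + 3

subtract 144 from 181: 37 remains
subtract 34 from 37: 3 remains
subtract 3 from 3: 0 remains
So 181 = 144 + 34 + 3, with no two terms consecutive in the sequence.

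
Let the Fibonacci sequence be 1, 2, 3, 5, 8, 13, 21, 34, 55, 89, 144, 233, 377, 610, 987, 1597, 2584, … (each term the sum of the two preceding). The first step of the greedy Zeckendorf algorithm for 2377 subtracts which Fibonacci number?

1597

1597 ≤ 2377 < 2584, so the largest Fibonacci number not exceeding 2377 is 1597.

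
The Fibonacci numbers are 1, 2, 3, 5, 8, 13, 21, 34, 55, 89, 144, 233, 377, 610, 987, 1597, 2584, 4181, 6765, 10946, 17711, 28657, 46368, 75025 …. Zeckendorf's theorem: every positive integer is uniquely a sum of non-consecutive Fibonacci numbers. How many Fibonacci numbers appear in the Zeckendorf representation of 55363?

6

Repeatedly subtract the largest Fibonacci number that fits:
subtract 46368 from 55363: 8995 remains
subtract 6765 from 8995: 2230 remains
subtract 1597 from 2230: 633 remains
subtract 610 from 633: 23 remains
subtract 21 from 23: 2 remains
subtract 2 from 2: 0 remains
55363 = 46368 + 6765 + 1597 + 610 + 21 + 2, which has 6 terms.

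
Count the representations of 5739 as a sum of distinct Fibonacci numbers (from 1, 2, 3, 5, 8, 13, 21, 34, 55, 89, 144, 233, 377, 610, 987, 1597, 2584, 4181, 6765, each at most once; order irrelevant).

48

Starting from the Zeckendorf form and repeatedly splitting a term F_k into F_{k−1} + F_{k−2} (when neither is already used) reaches every representation.
5739 = 4181+987+377+144+34+13+3 = 4181+987+377+144+34+13+2+1 = 4181+987+377+144+34+8+5+3 = … (45 more), for 48 in all.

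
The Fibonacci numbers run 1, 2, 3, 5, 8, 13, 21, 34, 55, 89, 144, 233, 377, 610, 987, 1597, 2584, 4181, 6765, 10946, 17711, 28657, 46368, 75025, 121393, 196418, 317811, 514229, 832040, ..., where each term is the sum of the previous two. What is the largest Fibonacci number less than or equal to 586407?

514229 ≤ 586407 < 832040, so the largest Fibonacci number not exceeding 586407 is 514229.

514229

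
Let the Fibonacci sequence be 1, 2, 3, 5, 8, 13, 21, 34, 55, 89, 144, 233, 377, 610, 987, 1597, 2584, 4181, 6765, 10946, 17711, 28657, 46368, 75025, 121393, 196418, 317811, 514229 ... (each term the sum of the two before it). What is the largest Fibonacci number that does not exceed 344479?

317811 ≤ 344479 < 514229, so the largest Fibonacci number not exceeding 344479 is 317811.

317811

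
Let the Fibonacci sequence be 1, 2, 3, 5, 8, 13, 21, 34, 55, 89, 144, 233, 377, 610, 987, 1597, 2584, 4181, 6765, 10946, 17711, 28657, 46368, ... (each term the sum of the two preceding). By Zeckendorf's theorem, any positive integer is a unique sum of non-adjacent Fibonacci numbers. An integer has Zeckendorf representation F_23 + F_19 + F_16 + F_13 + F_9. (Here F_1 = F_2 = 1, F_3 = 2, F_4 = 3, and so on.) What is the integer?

34092

F_23 + F_19 + F_16 + F_13 + F_9 = 28657 + 4181 + 987 + 233 + 34 = 34092.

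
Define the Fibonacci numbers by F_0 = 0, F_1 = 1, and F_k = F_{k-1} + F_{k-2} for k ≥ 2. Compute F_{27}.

Iterating the recurrence up to F_{21} = 10946 and F_{20} = 6765:
F_{22} = F_{21} + F_{20} = 10946 + 6765 = 17711
F_{23} = F_{22} + F_{21} = 17711 + 10946 = 28657
F_{24} = F_{23} + F_{22} = 28657 + 17711 = 46368
F_{25} = F_{24} + F_{23} = 46368 + 28657 = 75025
F_{26} = F_{25} + F_{24} = 75025 + 46368 = 121393
F_{27} = F_{26} + F_{25} = 121393 + 75025 = 196418

196418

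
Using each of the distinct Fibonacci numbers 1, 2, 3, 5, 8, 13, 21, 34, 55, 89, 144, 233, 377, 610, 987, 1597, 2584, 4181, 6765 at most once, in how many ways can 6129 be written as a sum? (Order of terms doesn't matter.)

55

6129 = 4181+1597+233+89+21+8 = 4181+1597+233+89+21+5+3 = 4181+1597+233+55+34+21+8 = 4181+1597+233+89+21+5+2+1 = … (51 more), for 55 in all.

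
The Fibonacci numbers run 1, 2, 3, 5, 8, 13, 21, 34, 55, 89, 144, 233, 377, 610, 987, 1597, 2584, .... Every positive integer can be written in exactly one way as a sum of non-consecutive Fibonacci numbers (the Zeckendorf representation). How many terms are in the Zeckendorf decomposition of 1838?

Repeatedly subtract the largest Fibonacci number that fits:
subtract 1597 from 1838: 241 remains
subtract 233 from 241: 8 remains
subtract 8 from 8: 0 remains
1838 = 1597 + 233 + 8, which has 3 terms.

3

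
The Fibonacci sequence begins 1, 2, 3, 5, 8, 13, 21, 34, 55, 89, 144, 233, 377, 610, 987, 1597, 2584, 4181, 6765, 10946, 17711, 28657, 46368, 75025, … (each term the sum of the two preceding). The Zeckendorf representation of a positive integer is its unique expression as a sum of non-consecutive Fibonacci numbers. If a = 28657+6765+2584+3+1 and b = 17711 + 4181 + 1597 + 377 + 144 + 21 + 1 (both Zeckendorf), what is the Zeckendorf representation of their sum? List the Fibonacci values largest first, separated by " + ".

46368 + 10946 + 4181 + 377 + 144 + 21 + 5

The two numbers are 38010 and 24032, so their sum is 62042.
62042 − 46368 = 15674
15674 − 10946 = 4728
4728 − 4181 = 547
547 − 377 = 170
170 − 144 = 26
26 − 21 = 5
5 − 5 = 0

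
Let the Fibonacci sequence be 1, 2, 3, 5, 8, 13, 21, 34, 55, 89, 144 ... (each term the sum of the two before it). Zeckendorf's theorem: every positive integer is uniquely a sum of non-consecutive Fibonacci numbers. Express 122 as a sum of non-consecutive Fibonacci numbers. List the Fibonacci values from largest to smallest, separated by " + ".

122: greatest Fibonacci not exceeding it is 89, leaving 33
33: greatest Fibonacci not exceeding it is 21, leaving 12
12: greatest Fibonacci not exceeding it is 8, leaving 4
4: greatest Fibonacci not exceeding it is 3, leaving 1
1: greatest Fibonacci not exceeding it is 1, leaving 0
So 122 = 89 + 21 + 8 + 3 + 1, with no two terms consecutive in the sequence.

89 + 21 + 8 + 3 + 1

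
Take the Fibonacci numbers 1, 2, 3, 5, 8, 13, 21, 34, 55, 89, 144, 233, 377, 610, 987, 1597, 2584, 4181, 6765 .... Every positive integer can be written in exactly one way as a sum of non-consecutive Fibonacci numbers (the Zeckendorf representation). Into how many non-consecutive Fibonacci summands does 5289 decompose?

6

Greedy algorithm:
4181 ≤ 5289 < 6765, so take 4181; remainder 1108
987 ≤ 1108 < 1597, so take 987; remainder 121
89 ≤ 121 < 144, so take 89; remainder 32
21 ≤ 32 < 34, so take 21; remainder 11
8 ≤ 11 < 13, so take 8; remainder 3
3 ≤ 3 < 5, so take 3; remainder 0
5289 = 4181 + 987 + 89 + 21 + 8 + 3, which has 6 terms.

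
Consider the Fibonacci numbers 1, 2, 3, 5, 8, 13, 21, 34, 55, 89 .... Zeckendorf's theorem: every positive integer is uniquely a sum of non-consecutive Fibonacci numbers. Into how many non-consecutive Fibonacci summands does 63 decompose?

63: greatest Fibonacci not exceeding it is 55, leaving 8
8: greatest Fibonacci not exceeding it is 8, leaving 0
63 = 55 + 8, which has 2 terms.

2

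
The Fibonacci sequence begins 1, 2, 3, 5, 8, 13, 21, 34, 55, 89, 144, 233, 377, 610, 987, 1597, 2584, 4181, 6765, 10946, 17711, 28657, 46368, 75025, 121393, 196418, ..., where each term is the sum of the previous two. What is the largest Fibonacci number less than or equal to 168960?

121393 ≤ 168960 < 196418, so the largest Fibonacci number not exceeding 168960 is 121393.

121393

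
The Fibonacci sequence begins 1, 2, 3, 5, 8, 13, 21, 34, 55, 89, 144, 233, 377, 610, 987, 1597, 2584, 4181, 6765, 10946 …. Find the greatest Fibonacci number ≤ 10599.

6765 ≤ 10599 < 10946, so the largest Fibonacci number not exceeding 10599 is 6765.

6765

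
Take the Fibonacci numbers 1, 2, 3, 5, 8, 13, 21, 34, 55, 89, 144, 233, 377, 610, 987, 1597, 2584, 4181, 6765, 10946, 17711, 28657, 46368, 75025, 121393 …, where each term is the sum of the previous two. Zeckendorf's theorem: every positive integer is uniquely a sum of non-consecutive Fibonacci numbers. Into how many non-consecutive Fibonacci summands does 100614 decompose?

Greedy algorithm:
take 75025 (≤ 100614); 100614 − 75025 = 25589
take 17711 (≤ 25589); 25589 − 17711 = 7878
take 6765 (≤ 7878); 7878 − 6765 = 1113
take 987 (≤ 1113); 1113 − 987 = 126
take 89 (≤ 126); 126 − 89 = 37
take 34 (≤ 37); 37 − 34 = 3
take 3 (≤ 3); 3 − 3 = 0
100614 = 75025 + 17711 + 6765 + 987 + 89 + 34 + 3, which has 7 terms.

7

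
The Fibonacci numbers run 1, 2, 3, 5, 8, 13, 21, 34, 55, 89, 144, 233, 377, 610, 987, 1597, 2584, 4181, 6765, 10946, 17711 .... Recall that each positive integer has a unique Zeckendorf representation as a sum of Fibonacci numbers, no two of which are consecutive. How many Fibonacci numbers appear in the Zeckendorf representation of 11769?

6

10946 ≤ 11769 < 17711, so take 10946; remainder 823
610 ≤ 823 < 987, so take 610; remainder 213
144 ≤ 213 < 233, so take 144; remainder 69
55 ≤ 69 < 89, so take 55; remainder 14
13 ≤ 14 < 21, so take 13; remainder 1
1 ≤ 1 < 2, so take 1; remainder 0
11769 = 10946 + 610 + 144 + 55 + 13 + 1, which has 6 terms.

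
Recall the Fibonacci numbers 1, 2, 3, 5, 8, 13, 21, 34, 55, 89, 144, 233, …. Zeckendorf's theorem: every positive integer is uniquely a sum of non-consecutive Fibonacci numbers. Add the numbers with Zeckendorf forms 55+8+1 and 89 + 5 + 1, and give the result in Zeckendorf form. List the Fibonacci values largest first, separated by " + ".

144 + 13 + 2

The two numbers are 64 and 95, so their sum is 159.
Repeatedly subtract the largest Fibonacci number that fits:
largest Fibonacci ≤ 159 is 144; 159 − 144 = 15
largest Fibonacci ≤ 15 is 13; 15 − 13 = 2
largest Fibonacci ≤ 2 is 2; 2 − 2 = 0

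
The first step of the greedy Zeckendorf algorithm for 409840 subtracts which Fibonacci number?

317811 ≤ 409840 < 514229, so the largest Fibonacci number not exceeding 409840 is 317811.

317811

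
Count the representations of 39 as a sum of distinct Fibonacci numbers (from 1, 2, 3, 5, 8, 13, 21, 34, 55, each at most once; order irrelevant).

5

Starting from the Zeckendorf form and repeatedly splitting a term F_k into F_{k−1} + F_{k−2} (when neither is already used) reaches every representation.
39 = 34+5 = 34+3+2 = 21+13+5 = 21+13+3+2 = 21+8+5+3+2 — 5 representations.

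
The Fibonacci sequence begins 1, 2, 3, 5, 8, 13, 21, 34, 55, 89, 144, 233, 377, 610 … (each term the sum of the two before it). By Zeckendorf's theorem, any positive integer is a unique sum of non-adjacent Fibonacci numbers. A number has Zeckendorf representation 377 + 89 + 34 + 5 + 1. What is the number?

377 + 89 + 34 + 5 + 1 = 506.

506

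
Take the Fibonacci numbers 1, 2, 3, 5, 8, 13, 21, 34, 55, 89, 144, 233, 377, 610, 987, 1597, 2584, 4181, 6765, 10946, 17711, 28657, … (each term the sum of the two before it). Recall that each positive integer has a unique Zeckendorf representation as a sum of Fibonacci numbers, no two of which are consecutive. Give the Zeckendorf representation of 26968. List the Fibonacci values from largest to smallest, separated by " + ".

Greedily peel off the largest Fibonacci term at each step:
largest Fibonacci ≤ 26968 is 17711; 26968 − 17711 = 9257
largest Fibonacci ≤ 9257 is 6765; 9257 − 6765 = 2492
largest Fibonacci ≤ 2492 is 1597; 2492 − 1597 = 895
largest Fibonacci ≤ 895 is 610; 895 − 610 = 285
largest Fibonacci ≤ 285 is 233; 285 − 233 = 52
largest Fibonacci ≤ 52 is 34; 52 − 34 = 18
largest Fibonacci ≤ 18 is 13; 18 − 13 = 5
largest Fibonacci ≤ 5 is 5; 5 − 5 = 0
So 26968 = 17711 + 6765 + 1597 + 610 + 233 + 34 + 13 + 5, with no two terms consecutive in the sequence.

17711 + 6765 + 1597 + 610 + 233 + 34 + 13 + 5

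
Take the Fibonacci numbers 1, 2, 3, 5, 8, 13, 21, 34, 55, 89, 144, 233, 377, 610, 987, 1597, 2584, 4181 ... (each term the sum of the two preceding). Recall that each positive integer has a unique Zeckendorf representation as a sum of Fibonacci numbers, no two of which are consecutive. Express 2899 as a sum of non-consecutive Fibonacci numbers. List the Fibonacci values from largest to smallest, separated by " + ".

Repeatedly subtract the largest Fibonacci number that fits:
subtract 2584 from 2899: 315 remains
subtract 233 from 315: 82 remains
subtract 55 from 82: 27 remains
subtract 21 from 27: 6 remains
subtract 5 from 6: 1 remains
subtract 1 from 1: 0 remains
So 2899 = 2584 + 233 + 55 + 21 + 5 + 1, with no two terms consecutive in the sequence.

2584 + 233 + 55 + 21 + 5 + 1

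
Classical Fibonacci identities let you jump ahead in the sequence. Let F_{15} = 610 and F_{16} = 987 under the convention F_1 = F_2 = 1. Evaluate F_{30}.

832040

By the doubling identity F_{2k} = F_k(2F_{k+1} − F_k): F_{30} = 610·(2·987 − 610) = 610·1364 = 832040.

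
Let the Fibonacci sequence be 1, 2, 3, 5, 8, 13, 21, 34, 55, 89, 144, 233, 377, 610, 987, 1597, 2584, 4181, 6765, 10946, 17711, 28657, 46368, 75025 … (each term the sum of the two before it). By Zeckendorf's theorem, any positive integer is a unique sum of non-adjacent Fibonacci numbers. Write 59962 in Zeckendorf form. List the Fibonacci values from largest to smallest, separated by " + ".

46368 + 10946 + 2584 + 55 + 8 + 1

subtract 46368 from 59962: 13594 remains
subtract 10946 from 13594: 2648 remains
subtract 2584 from 2648: 64 remains
subtract 55 from 64: 9 remains
subtract 8 from 9: 1 remains
subtract 1 from 1: 0 remains
So 59962 = 46368 + 10946 + 2584 + 55 + 8 + 1, with no two terms consecutive in the sequence.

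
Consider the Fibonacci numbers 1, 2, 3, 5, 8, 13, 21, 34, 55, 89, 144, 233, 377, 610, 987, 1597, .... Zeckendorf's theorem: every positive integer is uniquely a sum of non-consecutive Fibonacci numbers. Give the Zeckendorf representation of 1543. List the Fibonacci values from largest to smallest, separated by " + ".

Greedy algorithm:
subtract 987 from 1543: 556 remains
subtract 377 from 556: 179 remains
subtract 144 from 179: 35 remains
subtract 34 from 35: 1 remains
subtract 1 from 1: 0 remains
So 1543 = 987 + 377 + 144 + 34 + 1, with no two terms consecutive in the sequence.

987 + 377 + 144 + 34 + 1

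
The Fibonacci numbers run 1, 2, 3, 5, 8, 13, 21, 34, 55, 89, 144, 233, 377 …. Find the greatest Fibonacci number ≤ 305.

233

233 ≤ 305 < 377, so the largest Fibonacci number not exceeding 305 is 233.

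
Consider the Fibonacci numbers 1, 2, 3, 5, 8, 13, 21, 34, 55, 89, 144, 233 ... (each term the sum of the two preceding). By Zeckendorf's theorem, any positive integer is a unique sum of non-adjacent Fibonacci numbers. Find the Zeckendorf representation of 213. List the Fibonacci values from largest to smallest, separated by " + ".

144 + 55 + 13 + 1

Greedy algorithm:
213 − 144 = 69
69 − 55 = 14
14 − 13 = 1
1 − 1 = 0
So 213 = 144 + 55 + 13 + 1, with no two terms consecutive in the sequence.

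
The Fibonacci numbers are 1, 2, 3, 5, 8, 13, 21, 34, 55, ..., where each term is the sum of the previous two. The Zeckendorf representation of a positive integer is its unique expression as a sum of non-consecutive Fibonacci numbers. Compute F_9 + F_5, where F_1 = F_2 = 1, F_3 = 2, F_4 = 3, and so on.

39

F_9 + F_5 = 34 + 5 = 39.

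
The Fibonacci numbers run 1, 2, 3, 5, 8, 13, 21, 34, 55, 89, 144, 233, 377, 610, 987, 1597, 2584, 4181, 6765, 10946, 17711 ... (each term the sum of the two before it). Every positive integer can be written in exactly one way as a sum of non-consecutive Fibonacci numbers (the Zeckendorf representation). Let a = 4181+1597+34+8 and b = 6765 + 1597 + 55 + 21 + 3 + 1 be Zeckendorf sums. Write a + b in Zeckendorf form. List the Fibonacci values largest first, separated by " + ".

10946 + 2584 + 610 + 89 + 21 + 8 + 3 + 1

The two numbers are 5820 and 8442, so their sum is 14262.
Repeatedly subtract the largest Fibonacci number that fits:
14262 − 10946 = 3316
3316 − 2584 = 732
732 − 610 = 122
122 − 89 = 33
33 − 21 = 12
12 − 8 = 4
4 − 3 = 1
1 − 1 = 0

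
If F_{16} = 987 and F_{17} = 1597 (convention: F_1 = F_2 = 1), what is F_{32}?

2178309

By the doubling identity F_{2k} = F_k(2F_{k+1} − F_k): F_{32} = 987·(2·1597 − 987) = 987·2207 = 2178309.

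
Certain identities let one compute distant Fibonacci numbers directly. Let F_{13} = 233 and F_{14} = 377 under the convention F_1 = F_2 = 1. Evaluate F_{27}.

By F_{2k+1} = F_k² + F_{k+1}²: F_{27} = 233² + 377² = 54289 + 142129 = 196418.

196418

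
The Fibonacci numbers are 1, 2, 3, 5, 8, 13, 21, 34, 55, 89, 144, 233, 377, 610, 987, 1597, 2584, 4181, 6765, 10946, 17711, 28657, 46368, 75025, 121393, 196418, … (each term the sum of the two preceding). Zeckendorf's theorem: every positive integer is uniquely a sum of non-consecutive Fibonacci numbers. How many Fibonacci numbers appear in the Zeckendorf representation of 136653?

subtract 121393 from 136653: 15260 remains
subtract 10946 from 15260: 4314 remains
subtract 4181 from 4314: 133 remains
subtract 89 from 133: 44 remains
subtract 34 from 44: 10 remains
subtract 8 from 10: 2 remains
subtract 2 from 2: 0 remains
136653 = 121393 + 10946 + 4181 + 89 + 34 + 8 + 2, which has 7 terms.

7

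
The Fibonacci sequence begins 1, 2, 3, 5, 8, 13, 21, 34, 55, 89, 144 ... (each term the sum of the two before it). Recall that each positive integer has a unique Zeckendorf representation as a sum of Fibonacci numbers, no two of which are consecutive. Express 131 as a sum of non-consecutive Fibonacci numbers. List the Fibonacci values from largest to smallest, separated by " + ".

131 − 89 = 42
42 − 34 = 8
8 − 8 = 0
So 131 = 89 + 34 + 8, with no two terms consecutive in the sequence.

89 + 34 + 8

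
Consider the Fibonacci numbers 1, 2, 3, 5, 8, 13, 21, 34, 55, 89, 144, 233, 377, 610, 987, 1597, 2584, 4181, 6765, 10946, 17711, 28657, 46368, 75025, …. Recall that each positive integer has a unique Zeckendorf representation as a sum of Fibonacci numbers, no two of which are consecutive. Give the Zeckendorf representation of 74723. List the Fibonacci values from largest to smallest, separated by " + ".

46368 + 17711 + 6765 + 2584 + 987 + 233 + 55 + 13 + 5 + 2

Greedily peel off the largest Fibonacci term at each step:
74723: greatest Fibonacci not exceeding it is 46368, leaving 28355
28355: greatest Fibonacci not exceeding it is 17711, leaving 10644
10644: greatest Fibonacci not exceeding it is 6765, leaving 3879
3879: greatest Fibonacci not exceeding it is 2584, leaving 1295
1295: greatest Fibonacci not exceeding it is 987, leaving 308
308: greatest Fibonacci not exceeding it is 233, leaving 75
75: greatest Fibonacci not exceeding it is 55, leaving 20
20: greatest Fibonacci not exceeding it is 13, leaving 7
7: greatest Fibonacci not exceeding it is 5, leaving 2
2: greatest Fibonacci not exceeding it is 2, leaving 0
So 74723 = 46368 + 17711 + 6765 + 2584 + 987 + 233 + 55 + 13 + 5 + 2, with no two terms consecutive in the sequence.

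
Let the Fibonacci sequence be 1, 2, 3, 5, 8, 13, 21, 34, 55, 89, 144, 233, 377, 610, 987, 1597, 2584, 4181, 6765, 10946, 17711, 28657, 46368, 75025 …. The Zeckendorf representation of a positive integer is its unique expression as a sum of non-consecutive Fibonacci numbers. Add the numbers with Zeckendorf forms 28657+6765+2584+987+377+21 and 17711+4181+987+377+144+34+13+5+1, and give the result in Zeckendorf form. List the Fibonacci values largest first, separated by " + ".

46368 + 10946 + 4181 + 987 + 233 + 89 + 34 + 5 + 1

The two numbers are 39391 and 23453, so their sum is 62844.
Greedy algorithm:
subtract 46368 from 62844: 16476 remains
subtract 10946 from 16476: 5530 remains
subtract 4181 from 5530: 1349 remains
subtract 987 from 1349: 362 remains
subtract 233 from 362: 129 remains
subtract 89 from 129: 40 remains
subtract 34 from 40: 6 remains
subtract 5 from 6: 1 remains
subtract 1 from 1: 0 remains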